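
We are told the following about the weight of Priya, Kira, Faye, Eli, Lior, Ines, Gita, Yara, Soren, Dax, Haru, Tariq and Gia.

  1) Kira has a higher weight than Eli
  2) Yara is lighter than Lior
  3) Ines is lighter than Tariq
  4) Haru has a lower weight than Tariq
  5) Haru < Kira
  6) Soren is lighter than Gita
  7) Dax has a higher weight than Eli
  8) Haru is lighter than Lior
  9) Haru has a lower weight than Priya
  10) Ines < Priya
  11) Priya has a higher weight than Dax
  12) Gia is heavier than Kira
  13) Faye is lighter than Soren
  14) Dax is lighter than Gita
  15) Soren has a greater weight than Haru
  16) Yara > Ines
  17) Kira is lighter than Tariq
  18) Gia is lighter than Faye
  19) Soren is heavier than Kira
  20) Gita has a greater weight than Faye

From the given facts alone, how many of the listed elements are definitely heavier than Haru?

Directly above Haru: Kira, Priya, Soren, Lior, Tariq.
One step further: Gia, Gita (7 so far).
One step further: Faye (8 so far).
No other element is forced above Haru by the given relations, so the count is 8.

8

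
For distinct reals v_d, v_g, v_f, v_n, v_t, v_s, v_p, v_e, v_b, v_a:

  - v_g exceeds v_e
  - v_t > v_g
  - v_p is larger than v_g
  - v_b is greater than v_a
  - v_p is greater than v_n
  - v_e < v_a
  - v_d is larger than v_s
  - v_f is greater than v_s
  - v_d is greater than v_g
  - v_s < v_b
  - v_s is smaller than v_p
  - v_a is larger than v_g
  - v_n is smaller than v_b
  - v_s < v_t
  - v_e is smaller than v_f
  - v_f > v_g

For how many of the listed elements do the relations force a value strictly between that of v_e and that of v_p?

Chaining upward from v_e reaches: v_g, v_d, v_a, v_b, v_f, v_t.
Chaining downward from v_p reaches: v_s, v_g, v_n.
Strictly between v_e and v_p are those in both lists: v_g — 1 element.

1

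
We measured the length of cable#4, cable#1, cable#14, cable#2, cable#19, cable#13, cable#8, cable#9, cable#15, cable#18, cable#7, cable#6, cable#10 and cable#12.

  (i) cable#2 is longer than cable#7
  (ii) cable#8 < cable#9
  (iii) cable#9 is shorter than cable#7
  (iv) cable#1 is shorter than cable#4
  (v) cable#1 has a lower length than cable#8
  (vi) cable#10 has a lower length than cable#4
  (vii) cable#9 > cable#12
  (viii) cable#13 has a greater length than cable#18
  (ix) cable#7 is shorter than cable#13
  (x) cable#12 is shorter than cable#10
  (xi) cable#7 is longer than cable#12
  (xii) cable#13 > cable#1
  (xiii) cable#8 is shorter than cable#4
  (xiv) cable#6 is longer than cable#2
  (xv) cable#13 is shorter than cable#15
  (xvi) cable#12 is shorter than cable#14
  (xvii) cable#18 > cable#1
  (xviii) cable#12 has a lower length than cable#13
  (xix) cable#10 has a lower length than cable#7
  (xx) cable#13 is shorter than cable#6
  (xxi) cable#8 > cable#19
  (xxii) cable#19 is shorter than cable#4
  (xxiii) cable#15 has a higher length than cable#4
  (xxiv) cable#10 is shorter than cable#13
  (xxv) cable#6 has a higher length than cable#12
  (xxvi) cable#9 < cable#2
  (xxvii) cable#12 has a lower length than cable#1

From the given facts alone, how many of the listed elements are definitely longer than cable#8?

From cable#8 the given relations immediately reach cable#9, cable#4.
From those, cable#7, cable#2, cable#15 — 5 in total.
From those, cable#13, cable#6 — 7 in total.
Nothing else is reachable above cable#8; 7 in all.

7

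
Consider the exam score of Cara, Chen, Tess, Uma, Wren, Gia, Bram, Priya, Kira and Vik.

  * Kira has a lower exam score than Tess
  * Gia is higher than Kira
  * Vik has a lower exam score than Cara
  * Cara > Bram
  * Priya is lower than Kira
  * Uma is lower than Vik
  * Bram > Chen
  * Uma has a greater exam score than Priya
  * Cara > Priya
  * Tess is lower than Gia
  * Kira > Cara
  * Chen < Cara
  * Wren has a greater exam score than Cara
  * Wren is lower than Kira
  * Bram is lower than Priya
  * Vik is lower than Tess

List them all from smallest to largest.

Chen < Bram < Priya < Uma < Vik < Cara < Wren < Kira < Tess < Gia

Nothing is placed below Chen, so it is least; from there Chen < Bram; Bram < Priya; Priya < Uma; Uma < Vik; Vik < Cara; Cara < Wren; Wren < Kira; Kira < Tess; Tess < Gia, each given directly.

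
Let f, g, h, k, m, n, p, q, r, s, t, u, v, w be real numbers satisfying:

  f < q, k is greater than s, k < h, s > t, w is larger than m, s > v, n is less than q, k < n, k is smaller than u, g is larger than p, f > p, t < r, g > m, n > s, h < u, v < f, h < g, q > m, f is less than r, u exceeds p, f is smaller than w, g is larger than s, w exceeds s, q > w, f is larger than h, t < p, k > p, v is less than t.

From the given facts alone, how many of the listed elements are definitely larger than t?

Directly above t: p, s, r.
One step further: k, u, f, w, g, n (9 so far).
One step further: h, q (11 so far).
No other element is forced above t by the given relations, so the count is 11.

11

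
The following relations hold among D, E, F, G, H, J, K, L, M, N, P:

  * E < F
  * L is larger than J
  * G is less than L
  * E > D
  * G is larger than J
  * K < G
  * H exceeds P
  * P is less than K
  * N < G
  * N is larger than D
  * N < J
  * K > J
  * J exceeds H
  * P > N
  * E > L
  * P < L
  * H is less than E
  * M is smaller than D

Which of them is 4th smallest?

Piecing the relations together gives one ordering: M < D < N < P < H < J < K < G < L < E < F.
The 4th smallest is P.

P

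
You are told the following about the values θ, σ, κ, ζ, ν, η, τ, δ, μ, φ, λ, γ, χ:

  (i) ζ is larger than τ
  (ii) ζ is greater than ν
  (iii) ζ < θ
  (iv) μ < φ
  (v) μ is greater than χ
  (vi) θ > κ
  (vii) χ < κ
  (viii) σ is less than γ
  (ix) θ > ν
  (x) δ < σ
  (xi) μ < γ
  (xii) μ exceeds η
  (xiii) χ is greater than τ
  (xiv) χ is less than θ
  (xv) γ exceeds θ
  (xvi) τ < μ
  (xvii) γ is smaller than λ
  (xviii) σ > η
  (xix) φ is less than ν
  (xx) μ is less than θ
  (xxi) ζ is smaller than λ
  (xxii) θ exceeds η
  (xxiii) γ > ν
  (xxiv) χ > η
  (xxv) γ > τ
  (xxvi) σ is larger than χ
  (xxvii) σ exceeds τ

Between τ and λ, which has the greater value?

Link the given pairs in sequence: τ < χ; χ < μ; μ < φ; φ < ν; ν < ζ; ζ < θ; θ < γ; γ < λ.
Chaining these gives τ < χ < μ < φ < ν < ζ < θ < γ < λ.
So τ < λ; λ is the larger of the two.

λ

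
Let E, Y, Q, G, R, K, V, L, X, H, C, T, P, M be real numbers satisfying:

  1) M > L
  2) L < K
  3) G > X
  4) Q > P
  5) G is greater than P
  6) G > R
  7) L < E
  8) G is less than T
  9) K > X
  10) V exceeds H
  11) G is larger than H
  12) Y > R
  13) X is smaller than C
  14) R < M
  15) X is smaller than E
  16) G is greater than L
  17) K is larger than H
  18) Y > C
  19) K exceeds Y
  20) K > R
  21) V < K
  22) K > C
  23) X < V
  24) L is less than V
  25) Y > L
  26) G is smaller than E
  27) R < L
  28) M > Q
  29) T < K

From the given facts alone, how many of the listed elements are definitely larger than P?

6

Directly above P: Q, G.
One step further: T, E, M (5 so far).
One step further: K (6 so far).
No other element is forced above P by the given relations, so the count is 6.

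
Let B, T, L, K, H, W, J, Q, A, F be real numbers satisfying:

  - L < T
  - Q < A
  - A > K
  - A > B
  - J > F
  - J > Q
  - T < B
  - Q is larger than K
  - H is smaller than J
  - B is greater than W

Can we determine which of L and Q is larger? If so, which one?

undetermined

Following every chain through L: above L we get T, B, A.
Q is not reached, and no chain runs the other way from Q to L.
So the given relations leave the order of L and Q undetermined.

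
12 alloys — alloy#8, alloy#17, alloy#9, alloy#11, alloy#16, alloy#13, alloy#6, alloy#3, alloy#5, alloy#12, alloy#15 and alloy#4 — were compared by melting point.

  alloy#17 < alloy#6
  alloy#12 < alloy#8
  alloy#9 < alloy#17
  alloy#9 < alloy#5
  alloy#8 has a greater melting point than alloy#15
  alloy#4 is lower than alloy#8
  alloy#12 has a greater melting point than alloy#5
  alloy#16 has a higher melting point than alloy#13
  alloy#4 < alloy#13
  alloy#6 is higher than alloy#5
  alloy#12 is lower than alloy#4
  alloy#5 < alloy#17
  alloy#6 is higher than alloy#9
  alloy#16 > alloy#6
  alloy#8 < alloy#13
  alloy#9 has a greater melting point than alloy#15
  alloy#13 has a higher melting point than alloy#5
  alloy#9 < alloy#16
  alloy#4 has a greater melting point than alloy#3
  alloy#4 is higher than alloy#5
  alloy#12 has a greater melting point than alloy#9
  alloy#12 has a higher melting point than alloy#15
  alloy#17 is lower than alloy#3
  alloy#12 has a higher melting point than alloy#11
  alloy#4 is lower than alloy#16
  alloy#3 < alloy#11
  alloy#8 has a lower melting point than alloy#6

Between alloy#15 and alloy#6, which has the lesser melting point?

Chaining the given relations: alloy#15 < alloy#9 < alloy#5 < alloy#17 < alloy#3 < alloy#11 < alloy#12 < alloy#4 < alloy#8 < alloy#6.
So alloy#15 < alloy#6; alloy#15 is the lower of the two.

alloy#15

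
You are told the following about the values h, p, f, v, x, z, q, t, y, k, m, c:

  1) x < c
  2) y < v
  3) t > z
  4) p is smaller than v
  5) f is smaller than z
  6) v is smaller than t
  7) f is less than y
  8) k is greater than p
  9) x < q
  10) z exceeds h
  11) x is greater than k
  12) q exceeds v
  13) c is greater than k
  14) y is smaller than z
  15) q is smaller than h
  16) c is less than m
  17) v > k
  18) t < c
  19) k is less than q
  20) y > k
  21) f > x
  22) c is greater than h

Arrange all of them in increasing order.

p < k < x < f < y < v < q < h < z < t < c < m

The consecutive links are each given: p < k; k < x; x < f; f < y; y < v; v < q; q < h; h < z; z < t; t < c; c < m.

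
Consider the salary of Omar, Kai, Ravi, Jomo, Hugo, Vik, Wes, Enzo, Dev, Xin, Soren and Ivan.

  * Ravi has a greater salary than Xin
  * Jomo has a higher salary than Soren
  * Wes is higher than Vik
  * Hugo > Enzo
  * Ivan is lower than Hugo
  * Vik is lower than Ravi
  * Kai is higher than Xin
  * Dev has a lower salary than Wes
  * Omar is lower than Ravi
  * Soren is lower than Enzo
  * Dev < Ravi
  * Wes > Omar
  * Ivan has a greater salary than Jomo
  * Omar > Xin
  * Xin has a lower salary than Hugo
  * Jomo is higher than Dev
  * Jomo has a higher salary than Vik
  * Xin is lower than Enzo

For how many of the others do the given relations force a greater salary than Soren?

4

Directly above Soren: Jomo, Enzo.
One step further: Ivan, Hugo (4 so far).
No other element is forced above Soren by the given relations, so the count is 4.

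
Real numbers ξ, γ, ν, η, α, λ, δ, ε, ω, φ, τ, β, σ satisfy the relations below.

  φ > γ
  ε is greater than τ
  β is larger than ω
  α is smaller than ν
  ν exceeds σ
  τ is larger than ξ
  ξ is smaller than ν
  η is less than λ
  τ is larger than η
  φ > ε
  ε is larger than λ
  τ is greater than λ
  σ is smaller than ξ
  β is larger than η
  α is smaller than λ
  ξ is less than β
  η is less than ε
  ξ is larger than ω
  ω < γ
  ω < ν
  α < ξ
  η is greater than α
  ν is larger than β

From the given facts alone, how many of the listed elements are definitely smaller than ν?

6

From ν the given relations immediately reach ω, σ, α, ξ, β.
From those, η — 6 in total.
No other element is forced below ν by the given relations, so the count is 6.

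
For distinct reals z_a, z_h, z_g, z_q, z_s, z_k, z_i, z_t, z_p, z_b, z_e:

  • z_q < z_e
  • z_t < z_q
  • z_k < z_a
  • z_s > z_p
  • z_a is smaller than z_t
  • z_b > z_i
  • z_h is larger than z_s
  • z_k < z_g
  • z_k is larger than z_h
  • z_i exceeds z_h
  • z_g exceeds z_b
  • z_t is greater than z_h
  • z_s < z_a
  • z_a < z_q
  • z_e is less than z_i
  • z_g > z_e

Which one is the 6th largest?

z_t

Chaining the given pairs: z_p < z_s < z_h < z_k < z_a < z_t < z_q < z_e < z_i < z_b < z_g.
The 6th largest is z_t.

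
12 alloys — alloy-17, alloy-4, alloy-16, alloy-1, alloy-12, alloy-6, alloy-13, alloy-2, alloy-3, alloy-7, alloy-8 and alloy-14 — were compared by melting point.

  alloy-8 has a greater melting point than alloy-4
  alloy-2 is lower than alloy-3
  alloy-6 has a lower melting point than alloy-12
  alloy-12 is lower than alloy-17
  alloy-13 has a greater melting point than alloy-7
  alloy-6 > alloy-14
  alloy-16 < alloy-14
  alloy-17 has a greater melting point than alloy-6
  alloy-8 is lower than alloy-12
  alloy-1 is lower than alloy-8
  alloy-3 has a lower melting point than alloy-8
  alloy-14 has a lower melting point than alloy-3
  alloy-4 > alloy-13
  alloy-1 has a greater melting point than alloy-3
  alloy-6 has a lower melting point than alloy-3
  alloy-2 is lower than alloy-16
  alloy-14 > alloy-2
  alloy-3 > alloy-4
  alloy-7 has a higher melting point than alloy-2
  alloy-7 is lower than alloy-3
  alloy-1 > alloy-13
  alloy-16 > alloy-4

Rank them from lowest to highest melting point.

alloy-2 < alloy-7 < alloy-13 < alloy-4 < alloy-16 < alloy-14 < alloy-6 < alloy-3 < alloy-1 < alloy-8 < alloy-12 < alloy-17

The consecutive links are each given: alloy-2 < alloy-7; alloy-7 < alloy-13; alloy-13 < alloy-4; alloy-4 < alloy-16; alloy-16 < alloy-14; alloy-14 < alloy-6; alloy-6 < alloy-3; alloy-3 < alloy-1; alloy-1 < alloy-8; alloy-8 < alloy-12; alloy-12 < alloy-17.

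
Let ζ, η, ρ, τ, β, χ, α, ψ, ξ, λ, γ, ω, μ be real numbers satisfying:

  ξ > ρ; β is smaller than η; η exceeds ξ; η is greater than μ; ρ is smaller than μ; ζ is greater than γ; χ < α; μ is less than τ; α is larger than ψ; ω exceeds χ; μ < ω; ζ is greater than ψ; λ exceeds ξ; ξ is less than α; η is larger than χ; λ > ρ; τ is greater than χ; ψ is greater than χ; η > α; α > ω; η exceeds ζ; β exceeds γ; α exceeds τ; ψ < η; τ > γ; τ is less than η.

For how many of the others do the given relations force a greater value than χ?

The elements the relations force above χ are ψ, ζ, ω, τ, α, η — no chain reaches any other.
That is 6.

6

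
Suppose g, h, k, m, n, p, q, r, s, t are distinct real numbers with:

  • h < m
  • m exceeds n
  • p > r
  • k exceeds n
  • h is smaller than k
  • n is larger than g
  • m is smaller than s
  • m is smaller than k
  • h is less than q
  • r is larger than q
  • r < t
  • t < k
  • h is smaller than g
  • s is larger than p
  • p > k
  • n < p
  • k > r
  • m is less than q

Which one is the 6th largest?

q

Chaining the given pairs: h < g < n < m < q < r < t < k < p < s.
The 6th largest is q.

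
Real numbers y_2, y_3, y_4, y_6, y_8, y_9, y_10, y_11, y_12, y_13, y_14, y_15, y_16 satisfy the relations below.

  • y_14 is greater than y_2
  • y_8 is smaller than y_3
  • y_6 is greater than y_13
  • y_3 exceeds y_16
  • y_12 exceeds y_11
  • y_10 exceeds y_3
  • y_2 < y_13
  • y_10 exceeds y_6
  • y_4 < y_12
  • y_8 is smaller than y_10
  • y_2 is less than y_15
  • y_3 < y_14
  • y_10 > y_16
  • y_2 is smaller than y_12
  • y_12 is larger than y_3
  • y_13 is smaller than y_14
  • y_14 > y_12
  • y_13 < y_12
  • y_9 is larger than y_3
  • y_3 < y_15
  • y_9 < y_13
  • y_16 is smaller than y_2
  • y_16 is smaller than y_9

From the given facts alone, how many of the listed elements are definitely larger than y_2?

From y_2 the given relations immediately reach y_15, y_13, y_12, y_14.
From those, y_6 — 5 in total.
From those, y_10 — 6 in total.
No other element is forced above y_2 by the given relations, so the count is 6.

6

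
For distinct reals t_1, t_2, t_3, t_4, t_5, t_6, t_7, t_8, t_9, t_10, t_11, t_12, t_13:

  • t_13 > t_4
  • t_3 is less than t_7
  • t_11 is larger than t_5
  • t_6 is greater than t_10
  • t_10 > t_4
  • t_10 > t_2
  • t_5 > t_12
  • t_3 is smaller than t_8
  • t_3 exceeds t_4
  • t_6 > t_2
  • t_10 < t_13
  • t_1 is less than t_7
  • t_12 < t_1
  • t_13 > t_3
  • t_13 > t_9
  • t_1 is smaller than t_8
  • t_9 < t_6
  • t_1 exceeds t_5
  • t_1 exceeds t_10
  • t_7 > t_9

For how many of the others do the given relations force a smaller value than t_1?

From t_1 the given relations immediately reach t_12, t_5, t_10.
From those, t_4, t_2 — 5 in total.
Nothing else is reachable below t_1; 5 in all.

5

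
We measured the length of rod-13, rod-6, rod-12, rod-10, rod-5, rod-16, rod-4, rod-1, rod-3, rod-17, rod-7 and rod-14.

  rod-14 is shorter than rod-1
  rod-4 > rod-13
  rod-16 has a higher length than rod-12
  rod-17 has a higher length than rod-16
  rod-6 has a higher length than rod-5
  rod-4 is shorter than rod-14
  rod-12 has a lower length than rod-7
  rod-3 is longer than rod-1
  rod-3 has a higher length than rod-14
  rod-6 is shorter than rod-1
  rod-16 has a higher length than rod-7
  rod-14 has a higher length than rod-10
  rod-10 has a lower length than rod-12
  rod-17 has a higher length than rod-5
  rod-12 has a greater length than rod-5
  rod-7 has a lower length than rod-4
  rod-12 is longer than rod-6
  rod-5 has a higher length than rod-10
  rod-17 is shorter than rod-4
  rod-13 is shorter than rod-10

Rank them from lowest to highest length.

Each adjacent pair is fixed by a given relation: rod-13 < rod-10; rod-10 < rod-5; rod-5 < rod-6; rod-6 < rod-12; rod-12 < rod-7; rod-7 < rod-16; rod-16 < rod-17; rod-17 < rod-4; rod-4 < rod-14; rod-14 < rod-1; rod-1 < rod-3. Chaining them end to end gives the full order.

rod-13 < rod-10 < rod-5 < rod-6 < rod-12 < rod-7 < rod-16 < rod-17 < rod-4 < rod-14 < rod-1 < rod-3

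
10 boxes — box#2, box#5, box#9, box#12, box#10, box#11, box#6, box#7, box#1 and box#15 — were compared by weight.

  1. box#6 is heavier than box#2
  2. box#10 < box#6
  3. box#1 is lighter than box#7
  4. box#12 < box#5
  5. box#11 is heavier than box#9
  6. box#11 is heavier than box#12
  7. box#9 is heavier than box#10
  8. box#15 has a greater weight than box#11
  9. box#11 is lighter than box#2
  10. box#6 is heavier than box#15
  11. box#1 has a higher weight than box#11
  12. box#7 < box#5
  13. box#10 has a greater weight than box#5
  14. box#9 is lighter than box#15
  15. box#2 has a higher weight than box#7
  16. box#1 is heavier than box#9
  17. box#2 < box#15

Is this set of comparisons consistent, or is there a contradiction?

inconsistent

We have box#7 < box#5 stated directly, yet also box#5 < box#10 < box#9 < box#11 < box#1 < box#7 by chaining the others — so box#5 < box#7. Contradiction.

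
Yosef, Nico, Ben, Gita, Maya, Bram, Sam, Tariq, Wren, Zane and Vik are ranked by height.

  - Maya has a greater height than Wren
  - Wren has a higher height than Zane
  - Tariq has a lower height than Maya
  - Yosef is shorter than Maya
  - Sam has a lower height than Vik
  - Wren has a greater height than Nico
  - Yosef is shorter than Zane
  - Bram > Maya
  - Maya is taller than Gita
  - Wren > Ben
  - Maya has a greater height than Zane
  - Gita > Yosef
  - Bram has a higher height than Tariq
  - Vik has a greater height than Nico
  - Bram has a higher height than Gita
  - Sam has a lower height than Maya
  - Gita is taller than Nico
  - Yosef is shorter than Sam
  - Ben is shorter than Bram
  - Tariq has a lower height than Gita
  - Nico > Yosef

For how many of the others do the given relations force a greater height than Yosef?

The elements the relations force above Yosef are Nico, Zane, Sam, Gita, Vik, Wren, Maya, Bram — no chain reaches any other.
That is 8.

8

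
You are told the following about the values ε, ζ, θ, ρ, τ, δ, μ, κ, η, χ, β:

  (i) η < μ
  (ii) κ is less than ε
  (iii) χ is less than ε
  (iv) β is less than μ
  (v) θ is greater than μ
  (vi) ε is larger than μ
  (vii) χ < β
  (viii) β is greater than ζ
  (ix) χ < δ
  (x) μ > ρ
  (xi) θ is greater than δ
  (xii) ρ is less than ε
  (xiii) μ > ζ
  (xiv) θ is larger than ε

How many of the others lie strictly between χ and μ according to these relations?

1

Chaining upward from χ reaches: β, ε, δ, θ.
Chaining downward from μ reaches: η, ζ, β, ρ.
Strictly between χ and μ are those in both lists: β — 1 element.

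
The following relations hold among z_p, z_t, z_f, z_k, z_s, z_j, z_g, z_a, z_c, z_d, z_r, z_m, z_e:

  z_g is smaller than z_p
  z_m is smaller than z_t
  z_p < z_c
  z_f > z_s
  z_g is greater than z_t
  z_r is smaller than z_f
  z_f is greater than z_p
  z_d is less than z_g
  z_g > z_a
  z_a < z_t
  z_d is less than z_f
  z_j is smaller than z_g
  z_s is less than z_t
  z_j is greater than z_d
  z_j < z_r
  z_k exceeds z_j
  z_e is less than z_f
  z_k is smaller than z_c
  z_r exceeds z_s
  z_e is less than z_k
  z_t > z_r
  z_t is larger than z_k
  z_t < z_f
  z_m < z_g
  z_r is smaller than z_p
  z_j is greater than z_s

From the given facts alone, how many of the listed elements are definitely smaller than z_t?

8

The elements the relations force below z_t are z_d, z_a, z_e, z_s, z_j, z_k, z_r, z_m — no chain reaches any other.
That is 8.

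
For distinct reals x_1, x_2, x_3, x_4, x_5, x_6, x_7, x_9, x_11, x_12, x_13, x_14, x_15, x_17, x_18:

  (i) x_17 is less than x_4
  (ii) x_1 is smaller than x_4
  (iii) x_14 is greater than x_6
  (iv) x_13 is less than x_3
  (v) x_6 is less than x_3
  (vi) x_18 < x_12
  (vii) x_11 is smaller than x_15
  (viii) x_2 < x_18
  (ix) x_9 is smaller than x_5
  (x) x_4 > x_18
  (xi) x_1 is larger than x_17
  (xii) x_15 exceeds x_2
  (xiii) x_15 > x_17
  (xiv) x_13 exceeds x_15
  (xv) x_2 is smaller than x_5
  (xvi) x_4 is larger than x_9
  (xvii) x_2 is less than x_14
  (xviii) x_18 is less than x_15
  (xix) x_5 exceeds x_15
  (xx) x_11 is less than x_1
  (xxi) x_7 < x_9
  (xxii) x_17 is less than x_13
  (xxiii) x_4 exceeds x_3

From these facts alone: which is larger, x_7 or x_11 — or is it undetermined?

Following every chain through x_7: above x_7 we get x_9, x_4, x_5.
x_11 is not reached, and no chain runs the other way from x_11 to x_7.
So the given relations leave the order of x_7 and x_11 undetermined.

undetermined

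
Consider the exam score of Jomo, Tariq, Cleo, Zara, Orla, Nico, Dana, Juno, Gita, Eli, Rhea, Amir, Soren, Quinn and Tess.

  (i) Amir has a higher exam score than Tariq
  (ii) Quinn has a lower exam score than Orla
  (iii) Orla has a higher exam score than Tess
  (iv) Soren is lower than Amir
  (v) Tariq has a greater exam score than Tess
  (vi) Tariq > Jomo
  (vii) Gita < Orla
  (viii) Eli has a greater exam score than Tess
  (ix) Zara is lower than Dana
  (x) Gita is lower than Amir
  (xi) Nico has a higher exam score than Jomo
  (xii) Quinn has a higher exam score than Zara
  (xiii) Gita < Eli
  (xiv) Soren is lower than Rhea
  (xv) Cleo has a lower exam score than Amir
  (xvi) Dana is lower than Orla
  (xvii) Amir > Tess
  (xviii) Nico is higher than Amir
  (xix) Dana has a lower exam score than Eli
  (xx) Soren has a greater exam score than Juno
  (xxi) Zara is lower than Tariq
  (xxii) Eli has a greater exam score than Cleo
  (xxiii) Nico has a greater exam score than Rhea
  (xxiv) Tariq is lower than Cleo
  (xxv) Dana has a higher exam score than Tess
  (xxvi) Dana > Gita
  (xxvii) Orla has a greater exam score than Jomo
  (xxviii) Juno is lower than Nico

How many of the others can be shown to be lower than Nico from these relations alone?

From Nico the given relations immediately reach Juno, Jomo, Rhea, Amir.
From those, Tess, Soren, Tariq, Gita, Cleo — 9 in total.
From those, Zara — 10 in total.
No other element is forced below Nico by the given relations, so the count is 10.

10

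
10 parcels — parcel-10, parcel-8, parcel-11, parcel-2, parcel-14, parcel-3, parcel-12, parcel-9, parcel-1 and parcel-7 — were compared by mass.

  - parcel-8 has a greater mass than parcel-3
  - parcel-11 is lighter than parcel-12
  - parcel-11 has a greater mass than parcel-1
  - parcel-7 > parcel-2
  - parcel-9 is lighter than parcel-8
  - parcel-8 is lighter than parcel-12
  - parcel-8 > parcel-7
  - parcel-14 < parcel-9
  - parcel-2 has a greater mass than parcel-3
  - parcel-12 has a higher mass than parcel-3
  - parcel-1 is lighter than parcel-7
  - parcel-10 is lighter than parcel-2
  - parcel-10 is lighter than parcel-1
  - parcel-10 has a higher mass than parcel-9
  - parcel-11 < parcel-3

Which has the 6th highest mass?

Chaining the given pairs: parcel-14 < parcel-9 < parcel-10 < parcel-1 < parcel-11 < parcel-3 < parcel-2 < parcel-7 < parcel-8 < parcel-12.
The 6th largest is parcel-11.

parcel-11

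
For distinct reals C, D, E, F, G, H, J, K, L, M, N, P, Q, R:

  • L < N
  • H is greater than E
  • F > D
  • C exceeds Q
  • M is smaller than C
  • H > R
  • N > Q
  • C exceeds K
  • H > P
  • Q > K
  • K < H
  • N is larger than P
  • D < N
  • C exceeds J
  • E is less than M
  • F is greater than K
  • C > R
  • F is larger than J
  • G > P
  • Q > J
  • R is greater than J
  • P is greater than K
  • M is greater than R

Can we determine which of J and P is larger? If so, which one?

undetermined

Following every chain through P: above P we get H, G, N; below P we get K.
J is not reached, and no chain runs the other way from J to P.
So the given relations leave the order of P and J undetermined.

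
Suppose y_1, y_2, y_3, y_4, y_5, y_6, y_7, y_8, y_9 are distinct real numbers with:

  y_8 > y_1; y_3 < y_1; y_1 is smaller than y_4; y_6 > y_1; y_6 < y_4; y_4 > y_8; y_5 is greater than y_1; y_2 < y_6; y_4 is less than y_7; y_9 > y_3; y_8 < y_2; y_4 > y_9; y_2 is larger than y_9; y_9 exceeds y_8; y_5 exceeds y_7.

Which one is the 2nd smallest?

y_1

Piecing the relations together gives one ordering: y_3 < y_1 < y_8 < y_9 < y_2 < y_6 < y_4 < y_7 < y_5.
Counting 2 from the smallest end gives y_1.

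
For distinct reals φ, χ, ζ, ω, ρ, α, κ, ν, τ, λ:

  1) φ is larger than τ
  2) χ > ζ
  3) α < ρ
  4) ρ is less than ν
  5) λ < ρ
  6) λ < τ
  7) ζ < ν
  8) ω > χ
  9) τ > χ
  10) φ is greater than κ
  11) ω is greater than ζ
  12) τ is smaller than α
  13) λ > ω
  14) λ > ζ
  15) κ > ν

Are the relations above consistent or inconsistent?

Every relation is compatible with ζ < χ < ω < λ < τ < α < ρ < ν < κ < φ; the set is consistent.

consistent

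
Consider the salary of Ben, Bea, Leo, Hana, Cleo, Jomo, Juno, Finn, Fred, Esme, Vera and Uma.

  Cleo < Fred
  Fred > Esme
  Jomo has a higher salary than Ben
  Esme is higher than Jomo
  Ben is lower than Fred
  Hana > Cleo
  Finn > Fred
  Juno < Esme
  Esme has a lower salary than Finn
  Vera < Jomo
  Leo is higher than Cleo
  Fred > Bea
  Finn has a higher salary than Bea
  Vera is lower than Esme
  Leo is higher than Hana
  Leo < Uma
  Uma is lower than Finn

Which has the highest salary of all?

Finn

Chaining downward from Finn: directly below it, Bea, Esme, Fred, Uma; then Juno, Ben, Cleo, Vera, Jomo, Leo; then Hana.
That covers every other element, and nothing is given above Finn, so Finn is the highest salary.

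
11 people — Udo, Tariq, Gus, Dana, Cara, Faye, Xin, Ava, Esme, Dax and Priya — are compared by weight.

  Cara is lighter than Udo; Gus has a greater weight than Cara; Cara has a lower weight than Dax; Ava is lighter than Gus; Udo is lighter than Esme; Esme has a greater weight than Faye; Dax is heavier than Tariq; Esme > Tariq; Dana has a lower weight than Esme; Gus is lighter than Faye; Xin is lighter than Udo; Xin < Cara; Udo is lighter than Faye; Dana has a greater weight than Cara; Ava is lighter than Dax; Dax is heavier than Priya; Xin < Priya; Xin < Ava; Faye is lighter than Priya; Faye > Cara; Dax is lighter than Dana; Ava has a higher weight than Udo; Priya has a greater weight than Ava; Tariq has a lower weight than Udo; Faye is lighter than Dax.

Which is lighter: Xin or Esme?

Xin

Following the relations from Xin: Xin < Cara < Udo < Ava < Gus < Faye < Priya < Dax < Dana < Esme.
So Xin < Esme; Xin is the lighter of the two.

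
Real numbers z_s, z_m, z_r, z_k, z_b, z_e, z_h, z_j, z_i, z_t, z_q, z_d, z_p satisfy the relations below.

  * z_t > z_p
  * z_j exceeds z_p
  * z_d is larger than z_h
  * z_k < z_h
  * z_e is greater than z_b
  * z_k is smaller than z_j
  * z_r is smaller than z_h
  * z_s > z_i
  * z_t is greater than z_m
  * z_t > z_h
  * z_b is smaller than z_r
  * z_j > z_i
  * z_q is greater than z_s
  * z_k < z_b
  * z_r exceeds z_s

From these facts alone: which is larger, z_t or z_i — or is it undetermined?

Following the relations from z_i: z_i < z_s < z_r < z_h < z_t.
So z_t is larger.

z_t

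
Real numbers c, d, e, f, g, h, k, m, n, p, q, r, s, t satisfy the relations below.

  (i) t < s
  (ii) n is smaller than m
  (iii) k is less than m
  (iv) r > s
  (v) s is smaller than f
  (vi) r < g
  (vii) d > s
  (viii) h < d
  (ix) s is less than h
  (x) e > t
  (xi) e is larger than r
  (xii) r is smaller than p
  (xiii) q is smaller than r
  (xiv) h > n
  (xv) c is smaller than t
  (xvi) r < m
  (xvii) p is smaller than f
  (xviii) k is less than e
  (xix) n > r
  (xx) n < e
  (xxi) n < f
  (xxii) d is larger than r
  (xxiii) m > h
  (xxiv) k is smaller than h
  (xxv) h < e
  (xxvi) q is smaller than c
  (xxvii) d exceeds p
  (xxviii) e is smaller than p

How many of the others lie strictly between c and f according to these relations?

7

Chaining upward from c reaches: t, s, r, n, h, g, e, p, d, m.
Chaining downward from f reaches: q, k, t, s, r, n, h, e, p.
Strictly between c and f are those in both lists: t, s, r, n, h, e, p — 7 elements.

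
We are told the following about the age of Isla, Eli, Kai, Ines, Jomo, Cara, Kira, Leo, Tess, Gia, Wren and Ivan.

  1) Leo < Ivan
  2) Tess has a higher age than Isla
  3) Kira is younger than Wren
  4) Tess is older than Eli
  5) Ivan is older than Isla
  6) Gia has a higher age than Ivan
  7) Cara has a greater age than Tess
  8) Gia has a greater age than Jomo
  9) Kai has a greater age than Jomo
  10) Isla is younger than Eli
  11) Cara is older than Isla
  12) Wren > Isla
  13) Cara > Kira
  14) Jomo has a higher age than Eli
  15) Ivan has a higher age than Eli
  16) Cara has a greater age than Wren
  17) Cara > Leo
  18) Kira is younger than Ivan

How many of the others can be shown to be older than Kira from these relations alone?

4

The elements the relations force above Kira are Ivan, Wren, Cara, Gia — no chain reaches any other.
That is 4.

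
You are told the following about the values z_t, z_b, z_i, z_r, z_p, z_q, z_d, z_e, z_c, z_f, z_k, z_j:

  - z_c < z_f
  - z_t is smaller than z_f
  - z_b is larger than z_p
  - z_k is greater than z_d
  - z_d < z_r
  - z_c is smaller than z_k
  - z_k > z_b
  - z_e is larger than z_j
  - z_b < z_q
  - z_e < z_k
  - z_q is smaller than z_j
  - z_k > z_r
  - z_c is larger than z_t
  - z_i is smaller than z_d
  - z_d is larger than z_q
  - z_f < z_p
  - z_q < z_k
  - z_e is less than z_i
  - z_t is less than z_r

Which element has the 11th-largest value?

z_c

Piecing the relations together gives one ordering: z_t < z_c < z_f < z_p < z_b < z_q < z_j < z_e < z_i < z_d < z_r < z_k.
The 11th largest is z_c.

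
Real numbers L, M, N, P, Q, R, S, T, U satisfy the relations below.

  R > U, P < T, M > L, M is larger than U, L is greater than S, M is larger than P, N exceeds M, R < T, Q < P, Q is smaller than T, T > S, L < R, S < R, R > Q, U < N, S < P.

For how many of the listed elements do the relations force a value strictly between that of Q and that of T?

The relations place Q below T. An element lies strictly between them when it is forced above Q and also forced below T.
Above Q: {P, R, M, N}. Below T: {U, S, P, L, R}.
Intersection: {P, R} — 2.

2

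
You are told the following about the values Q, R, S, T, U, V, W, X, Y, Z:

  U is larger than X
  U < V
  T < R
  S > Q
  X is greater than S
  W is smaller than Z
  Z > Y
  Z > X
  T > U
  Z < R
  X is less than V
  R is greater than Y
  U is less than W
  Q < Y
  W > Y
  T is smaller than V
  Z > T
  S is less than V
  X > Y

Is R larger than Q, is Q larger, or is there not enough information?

Link the given pairs in sequence: Q < Y; Y < X; X < U; U < W; W < Z; Z < R.
Chaining these gives Q < Y < X < U < W < Z < R.
So R is larger.

R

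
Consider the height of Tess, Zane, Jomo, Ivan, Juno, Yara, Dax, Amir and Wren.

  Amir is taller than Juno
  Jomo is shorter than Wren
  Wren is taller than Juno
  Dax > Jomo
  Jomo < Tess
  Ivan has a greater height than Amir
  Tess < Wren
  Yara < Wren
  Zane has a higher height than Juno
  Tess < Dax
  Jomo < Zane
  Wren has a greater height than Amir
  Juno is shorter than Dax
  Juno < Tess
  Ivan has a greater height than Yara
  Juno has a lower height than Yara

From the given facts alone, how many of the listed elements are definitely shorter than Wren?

5

Directly below Wren: Jomo, Juno, Tess, Amir, Yara.
Nothing else is reachable below Wren; 5 in all.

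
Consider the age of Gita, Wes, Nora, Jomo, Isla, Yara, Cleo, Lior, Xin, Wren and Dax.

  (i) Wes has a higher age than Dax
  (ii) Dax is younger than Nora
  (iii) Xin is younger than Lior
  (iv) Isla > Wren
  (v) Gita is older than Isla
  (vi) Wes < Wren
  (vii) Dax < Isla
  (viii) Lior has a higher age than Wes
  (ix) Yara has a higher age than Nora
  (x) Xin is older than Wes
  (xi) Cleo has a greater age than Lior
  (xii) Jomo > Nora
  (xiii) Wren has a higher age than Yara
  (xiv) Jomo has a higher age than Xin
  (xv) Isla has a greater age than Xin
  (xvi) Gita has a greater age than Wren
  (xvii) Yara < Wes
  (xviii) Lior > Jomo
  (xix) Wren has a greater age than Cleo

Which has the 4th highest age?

The consecutive relations fix a unique order: Dax < Nora < Yara < Wes < Xin < Jomo < Lior < Cleo < Wren < Isla < Gita.
The 4th largest is Cleo.

Cleo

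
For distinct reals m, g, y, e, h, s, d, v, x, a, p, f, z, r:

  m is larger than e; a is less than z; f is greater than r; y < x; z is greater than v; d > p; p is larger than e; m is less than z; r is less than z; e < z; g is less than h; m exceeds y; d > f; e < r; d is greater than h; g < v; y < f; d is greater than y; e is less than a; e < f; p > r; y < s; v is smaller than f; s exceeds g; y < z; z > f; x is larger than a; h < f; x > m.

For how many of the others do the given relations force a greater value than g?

Directly above g: s, h, v.
One step further: f, z, d (6 so far).
No other element is forced above g by the given relations, so the count is 6.

6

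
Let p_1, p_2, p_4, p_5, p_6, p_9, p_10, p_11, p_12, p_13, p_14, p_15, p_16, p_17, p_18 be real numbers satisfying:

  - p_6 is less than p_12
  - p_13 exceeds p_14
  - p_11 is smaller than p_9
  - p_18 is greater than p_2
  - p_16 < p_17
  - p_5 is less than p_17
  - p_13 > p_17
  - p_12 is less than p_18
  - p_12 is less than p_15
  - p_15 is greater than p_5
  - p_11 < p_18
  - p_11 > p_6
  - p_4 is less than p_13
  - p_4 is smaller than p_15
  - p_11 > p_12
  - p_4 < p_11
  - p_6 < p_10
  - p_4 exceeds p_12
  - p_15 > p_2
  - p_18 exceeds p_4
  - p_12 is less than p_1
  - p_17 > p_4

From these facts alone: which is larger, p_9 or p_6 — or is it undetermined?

p_9

Link the given pairs in sequence: p_6 < p_12; p_12 < p_4; p_4 < p_11; p_11 < p_9.
Chaining these gives p_6 < p_12 < p_4 < p_11 < p_9.
So p_9 is larger.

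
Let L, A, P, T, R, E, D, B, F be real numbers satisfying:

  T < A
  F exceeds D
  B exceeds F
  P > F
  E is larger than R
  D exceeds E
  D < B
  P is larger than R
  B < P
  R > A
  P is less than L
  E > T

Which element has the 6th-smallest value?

F

Piecing the relations together gives one ordering: T < A < R < E < D < F < B < P < L.
The 6th smallest is F.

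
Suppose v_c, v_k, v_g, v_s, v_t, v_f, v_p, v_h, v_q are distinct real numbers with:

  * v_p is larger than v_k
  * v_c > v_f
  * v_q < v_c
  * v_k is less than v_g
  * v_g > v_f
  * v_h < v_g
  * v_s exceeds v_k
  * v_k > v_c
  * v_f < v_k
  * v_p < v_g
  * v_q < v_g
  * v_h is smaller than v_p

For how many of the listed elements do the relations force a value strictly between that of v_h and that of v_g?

1

Chaining upward from v_h reaches: v_p.
Chaining downward from v_g reaches: v_q, v_f, v_c, v_k, v_p.
Strictly between v_h and v_g are those in both lists: v_p — 1 element.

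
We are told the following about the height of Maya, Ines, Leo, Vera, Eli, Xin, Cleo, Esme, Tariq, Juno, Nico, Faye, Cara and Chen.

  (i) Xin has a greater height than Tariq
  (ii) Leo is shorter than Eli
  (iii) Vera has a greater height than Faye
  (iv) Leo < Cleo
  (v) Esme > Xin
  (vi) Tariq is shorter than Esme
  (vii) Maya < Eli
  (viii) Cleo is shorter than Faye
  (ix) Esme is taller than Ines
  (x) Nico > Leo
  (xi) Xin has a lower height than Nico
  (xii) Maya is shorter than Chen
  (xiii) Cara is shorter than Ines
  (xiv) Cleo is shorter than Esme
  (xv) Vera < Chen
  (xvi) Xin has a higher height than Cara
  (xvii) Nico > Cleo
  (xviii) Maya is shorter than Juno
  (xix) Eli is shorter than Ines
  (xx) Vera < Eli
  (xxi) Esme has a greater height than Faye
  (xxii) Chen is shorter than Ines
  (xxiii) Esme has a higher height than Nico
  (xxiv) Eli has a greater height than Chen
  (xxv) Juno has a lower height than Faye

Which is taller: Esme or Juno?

Link the given pairs in sequence: Juno < Faye; Faye < Vera; Vera < Chen; Chen < Ines; Ines < Esme.
Together: Juno < Faye < Vera < Chen < Ines < Esme.
So Juno < Esme; Esme is the taller of the two.

Esme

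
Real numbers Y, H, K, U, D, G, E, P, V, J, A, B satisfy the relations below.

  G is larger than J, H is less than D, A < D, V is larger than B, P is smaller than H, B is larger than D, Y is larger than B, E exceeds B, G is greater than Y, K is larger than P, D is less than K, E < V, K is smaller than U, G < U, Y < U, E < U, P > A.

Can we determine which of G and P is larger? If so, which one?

G

P < H and H < D give P < D.
Then D < B extends the chain to B.
With B < Y: P < H < D < B < Y.
With Y < G: P < H < D < B < Y < G.
So G is larger.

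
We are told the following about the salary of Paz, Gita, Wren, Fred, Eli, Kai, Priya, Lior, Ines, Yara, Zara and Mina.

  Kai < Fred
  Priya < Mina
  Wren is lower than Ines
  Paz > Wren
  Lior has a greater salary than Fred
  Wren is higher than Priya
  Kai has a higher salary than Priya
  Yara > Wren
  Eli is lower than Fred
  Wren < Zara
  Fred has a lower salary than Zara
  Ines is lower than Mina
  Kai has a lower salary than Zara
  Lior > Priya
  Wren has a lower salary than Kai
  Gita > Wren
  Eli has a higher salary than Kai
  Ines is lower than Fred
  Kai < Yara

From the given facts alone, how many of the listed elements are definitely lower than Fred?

5

Directly below Fred: Kai, Eli, Ines.
One step further: Priya, Wren (5 so far).
Nothing else is reachable below Fred; 5 in all.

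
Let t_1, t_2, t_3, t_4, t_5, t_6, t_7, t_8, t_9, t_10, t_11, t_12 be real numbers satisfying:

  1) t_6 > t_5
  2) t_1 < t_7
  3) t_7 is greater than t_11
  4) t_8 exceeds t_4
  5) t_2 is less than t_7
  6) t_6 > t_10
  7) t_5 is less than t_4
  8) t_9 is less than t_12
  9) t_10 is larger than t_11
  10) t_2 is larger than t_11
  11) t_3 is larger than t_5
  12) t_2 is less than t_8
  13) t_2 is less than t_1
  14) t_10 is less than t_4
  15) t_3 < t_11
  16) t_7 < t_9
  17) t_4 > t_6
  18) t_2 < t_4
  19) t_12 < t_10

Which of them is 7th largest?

t_7

Piecing the relations together gives one ordering: t_5 < t_3 < t_11 < t_2 < t_1 < t_7 < t_9 < t_12 < t_10 < t_6 < t_4 < t_8.
The 7th largest is t_7.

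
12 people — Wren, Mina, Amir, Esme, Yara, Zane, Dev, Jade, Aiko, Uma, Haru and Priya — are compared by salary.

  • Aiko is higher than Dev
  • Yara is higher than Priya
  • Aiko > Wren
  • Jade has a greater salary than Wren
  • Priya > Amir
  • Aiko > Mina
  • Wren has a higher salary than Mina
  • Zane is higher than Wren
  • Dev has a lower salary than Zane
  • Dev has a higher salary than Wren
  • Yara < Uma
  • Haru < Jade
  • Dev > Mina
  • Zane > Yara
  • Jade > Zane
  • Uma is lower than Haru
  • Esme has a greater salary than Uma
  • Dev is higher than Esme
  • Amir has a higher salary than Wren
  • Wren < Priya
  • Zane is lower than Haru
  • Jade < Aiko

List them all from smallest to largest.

Each adjacent pair is fixed by a given relation: Mina < Wren; Wren < Amir; Amir < Priya; Priya < Yara; Yara < Uma; Uma < Esme; Esme < Dev; Dev < Zane; Zane < Haru; Haru < Jade; Jade < Aiko. Chaining them end to end gives the full order.

Mina < Wren < Amir < Priya < Yara < Uma < Esme < Dev < Zane < Haru < Jade < Aiko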